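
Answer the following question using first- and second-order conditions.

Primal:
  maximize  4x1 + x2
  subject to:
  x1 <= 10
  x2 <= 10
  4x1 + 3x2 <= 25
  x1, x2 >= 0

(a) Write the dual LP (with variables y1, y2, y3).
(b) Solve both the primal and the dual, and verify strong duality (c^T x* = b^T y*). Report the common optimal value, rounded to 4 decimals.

The standard primal-dual pair for 'max c^T x s.t. A x <= b, x >= 0' is:
  Dual:  min b^T y  s.t.  A^T y >= c,  y >= 0.

So the dual LP is:
  minimize  10y1 + 10y2 + 25y3
  subject to:
    y1 + 4y3 >= 4
    y2 + 3y3 >= 1
    y1, y2, y3 >= 0

Solving the primal: x* = (6.25, 0).
  primal value c^T x* = 25.
Solving the dual: y* = (0, 0, 1).
  dual value b^T y* = 25.
Strong duality: c^T x* = b^T y*. Confirmed.

25


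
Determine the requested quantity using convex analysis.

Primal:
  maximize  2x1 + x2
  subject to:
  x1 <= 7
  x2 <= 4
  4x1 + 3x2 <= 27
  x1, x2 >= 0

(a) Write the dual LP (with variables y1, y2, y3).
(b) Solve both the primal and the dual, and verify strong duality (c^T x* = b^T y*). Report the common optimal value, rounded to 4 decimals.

The standard primal-dual pair for 'max c^T x s.t. A x <= b, x >= 0' is:
  Dual:  min b^T y  s.t.  A^T y >= c,  y >= 0.

So the dual LP is:
  minimize  7y1 + 4y2 + 27y3
  subject to:
    y1 + 4y3 >= 2
    y2 + 3y3 >= 1
    y1, y2, y3 >= 0

Solving the primal: x* = (6.75, 0).
  primal value c^T x* = 13.5.
Solving the dual: y* = (0, 0, 0.5).
  dual value b^T y* = 13.5.
Strong duality: c^T x* = b^T y*. Confirmed.

13.5


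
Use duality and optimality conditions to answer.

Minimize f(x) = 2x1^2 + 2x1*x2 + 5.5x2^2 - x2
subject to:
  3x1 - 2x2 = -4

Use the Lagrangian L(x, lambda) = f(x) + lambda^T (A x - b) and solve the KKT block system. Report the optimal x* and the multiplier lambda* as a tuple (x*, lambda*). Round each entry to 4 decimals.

Form the Lagrangian:
  L(x, lambda) = (1/2) x^T Q x + c^T x + lambda^T (A x - b)
Stationarity (grad_x L = 0): Q x + c + A^T lambda = 0.
Primal feasibility: A x = b.

This gives the KKT block system:
  [ Q   A^T ] [ x     ]   [-c ]
  [ A    0  ] [ lambda ] = [ b ]

Solving the linear system:
  x*      = (-1.0216, 0.4676)
  lambda* = (1.0504)
  f(x*)   = 1.8669

x* = (-1.0216, 0.4676), lambda* = (1.0504)


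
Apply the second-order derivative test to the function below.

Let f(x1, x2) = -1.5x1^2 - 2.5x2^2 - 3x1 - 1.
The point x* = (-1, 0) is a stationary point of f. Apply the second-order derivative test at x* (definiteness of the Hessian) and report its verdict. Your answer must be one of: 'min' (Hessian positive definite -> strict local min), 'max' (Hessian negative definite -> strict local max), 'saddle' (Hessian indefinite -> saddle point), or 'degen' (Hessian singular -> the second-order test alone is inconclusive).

Compute the Hessian H = grad^2 f:
  H = [[-3, 0], [0, -5]]
Verify stationarity: grad f(x*) = H x* + g = (0, 0).
Eigenvalues of H: -5, -3.
Both eigenvalues < 0, so H is negative definite -> x* is a strict local max.

max


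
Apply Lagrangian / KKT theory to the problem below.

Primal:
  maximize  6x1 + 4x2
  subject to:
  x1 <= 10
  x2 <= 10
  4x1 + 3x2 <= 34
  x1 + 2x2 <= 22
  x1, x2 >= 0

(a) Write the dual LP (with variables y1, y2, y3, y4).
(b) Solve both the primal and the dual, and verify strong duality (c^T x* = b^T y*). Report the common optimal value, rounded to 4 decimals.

The standard primal-dual pair for 'max c^T x s.t. A x <= b, x >= 0' is:
  Dual:  min b^T y  s.t.  A^T y >= c,  y >= 0.

So the dual LP is:
  minimize  10y1 + 10y2 + 34y3 + 22y4
  subject to:
    y1 + 4y3 + y4 >= 6
    y2 + 3y3 + 2y4 >= 4
    y1, y2, y3, y4 >= 0

Solving the primal: x* = (8.5, 0).
  primal value c^T x* = 51.
Solving the dual: y* = (0, 0, 1.5, 0).
  dual value b^T y* = 51.
Strong duality: c^T x* = b^T y*. Confirmed.

51


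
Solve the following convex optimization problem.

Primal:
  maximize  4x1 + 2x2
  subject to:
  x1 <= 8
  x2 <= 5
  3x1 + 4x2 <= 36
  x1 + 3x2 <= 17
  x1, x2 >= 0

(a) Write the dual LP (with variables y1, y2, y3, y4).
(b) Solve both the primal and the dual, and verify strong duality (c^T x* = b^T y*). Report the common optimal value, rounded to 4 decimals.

The standard primal-dual pair for 'max c^T x s.t. A x <= b, x >= 0' is:
  Dual:  min b^T y  s.t.  A^T y >= c,  y >= 0.

So the dual LP is:
  minimize  8y1 + 5y2 + 36y3 + 17y4
  subject to:
    y1 + 3y3 + y4 >= 4
    y2 + 4y3 + 3y4 >= 2
    y1, y2, y3, y4 >= 0

Solving the primal: x* = (8, 3).
  primal value c^T x* = 38.
Solving the dual: y* = (2.5, 0, 0.5, 0).
  dual value b^T y* = 38.
Strong duality: c^T x* = b^T y*. Confirmed.

38


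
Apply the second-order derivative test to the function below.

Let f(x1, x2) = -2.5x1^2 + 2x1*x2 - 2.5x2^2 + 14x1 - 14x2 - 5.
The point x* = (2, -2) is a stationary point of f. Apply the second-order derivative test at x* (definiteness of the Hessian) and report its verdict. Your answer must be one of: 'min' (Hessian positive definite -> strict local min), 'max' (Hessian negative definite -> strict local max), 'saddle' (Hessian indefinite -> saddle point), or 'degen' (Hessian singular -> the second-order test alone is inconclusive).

Compute the Hessian H = grad^2 f:
  H = [[-5, 2], [2, -5]]
Verify stationarity: grad f(x*) = H x* + g = (0, 0).
Eigenvalues of H: -7, -3.
Both eigenvalues < 0, so H is negative definite -> x* is a strict local max.

max


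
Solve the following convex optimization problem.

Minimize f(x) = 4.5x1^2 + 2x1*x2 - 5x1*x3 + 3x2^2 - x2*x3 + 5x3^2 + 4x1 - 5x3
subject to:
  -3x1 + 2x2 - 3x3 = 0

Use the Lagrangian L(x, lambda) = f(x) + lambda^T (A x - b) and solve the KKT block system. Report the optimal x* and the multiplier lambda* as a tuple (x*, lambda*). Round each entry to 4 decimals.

Form the Lagrangian:
  L(x, lambda) = (1/2) x^T Q x + c^T x + lambda^T (A x - b)
Stationarity (grad_x L = 0): Q x + c + A^T lambda = 0.
Primal feasibility: A x = b.

This gives the KKT block system:
  [ Q   A^T ] [ x     ]   [-c ]
  [ A    0  ] [ lambda ] = [ b ]

Solving the linear system:
  x*      = (-0.2726, 0.1564, 0.3769)
  lambda* = (-0.0083)
  f(x*)   = -1.4874

x* = (-0.2726, 0.1564, 0.3769), lambda* = (-0.0083)


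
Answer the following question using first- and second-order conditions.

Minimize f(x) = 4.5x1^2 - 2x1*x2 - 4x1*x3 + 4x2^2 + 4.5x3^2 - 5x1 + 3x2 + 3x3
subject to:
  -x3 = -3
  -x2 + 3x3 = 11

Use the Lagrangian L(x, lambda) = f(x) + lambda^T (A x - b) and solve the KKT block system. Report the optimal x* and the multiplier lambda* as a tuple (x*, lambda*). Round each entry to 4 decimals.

Form the Lagrangian:
  L(x, lambda) = (1/2) x^T Q x + c^T x + lambda^T (A x - b)
Stationarity (grad_x L = 0): Q x + c + A^T lambda = 0.
Primal feasibility: A x = b.

This gives the KKT block system:
  [ Q   A^T ] [ x     ]   [-c ]
  [ A    0  ] [ lambda ] = [ b ]

Solving the linear system:
  x*      = (1.4444, -2, 3)
  lambda* = (-23.4444, -15.8889)
  f(x*)   = 50.1111

x* = (1.4444, -2, 3), lambda* = (-23.4444, -15.8889)


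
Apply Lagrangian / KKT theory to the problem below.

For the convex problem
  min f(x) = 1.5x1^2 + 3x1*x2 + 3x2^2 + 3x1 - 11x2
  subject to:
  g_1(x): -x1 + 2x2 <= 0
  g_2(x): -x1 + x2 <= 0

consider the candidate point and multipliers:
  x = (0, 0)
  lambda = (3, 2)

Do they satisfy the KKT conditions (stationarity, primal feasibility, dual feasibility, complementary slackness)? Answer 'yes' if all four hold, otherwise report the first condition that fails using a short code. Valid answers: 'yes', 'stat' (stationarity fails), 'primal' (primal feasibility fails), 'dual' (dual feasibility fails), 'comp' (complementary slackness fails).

Gradient of f: grad f(x) = Q x + c = (3, -11)
Constraint values g_i(x) = a_i^T x - b_i:
  g_1((0, 0)) = 0
  g_2((0, 0)) = 0
Stationarity residual: grad f(x) + sum_i lambda_i a_i = (-2, -3)
  -> stationarity FAILS
Primal feasibility (all g_i <= 0): OK
Dual feasibility (all lambda_i >= 0): OK
Complementary slackness (lambda_i * g_i(x) = 0 for all i): OK

Verdict: the first failing condition is stationarity -> stat.

stat


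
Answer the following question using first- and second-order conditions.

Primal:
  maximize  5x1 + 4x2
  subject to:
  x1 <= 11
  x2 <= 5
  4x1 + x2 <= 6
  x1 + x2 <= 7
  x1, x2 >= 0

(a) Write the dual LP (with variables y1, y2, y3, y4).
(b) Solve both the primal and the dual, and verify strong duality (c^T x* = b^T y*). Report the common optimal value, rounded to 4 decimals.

The standard primal-dual pair for 'max c^T x s.t. A x <= b, x >= 0' is:
  Dual:  min b^T y  s.t.  A^T y >= c,  y >= 0.

So the dual LP is:
  minimize  11y1 + 5y2 + 6y3 + 7y4
  subject to:
    y1 + 4y3 + y4 >= 5
    y2 + y3 + y4 >= 4
    y1, y2, y3, y4 >= 0

Solving the primal: x* = (0.25, 5).
  primal value c^T x* = 21.25.
Solving the dual: y* = (0, 2.75, 1.25, 0).
  dual value b^T y* = 21.25.
Strong duality: c^T x* = b^T y*. Confirmed.

21.25


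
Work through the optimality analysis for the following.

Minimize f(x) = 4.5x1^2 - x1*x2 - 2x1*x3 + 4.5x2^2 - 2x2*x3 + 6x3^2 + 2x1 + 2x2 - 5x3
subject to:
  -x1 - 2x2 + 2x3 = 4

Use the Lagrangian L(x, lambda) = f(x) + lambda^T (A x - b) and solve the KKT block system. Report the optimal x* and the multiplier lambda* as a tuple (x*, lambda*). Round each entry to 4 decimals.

Form the Lagrangian:
  L(x, lambda) = (1/2) x^T Q x + c^T x + lambda^T (A x - b)
Stationarity (grad_x L = 0): Q x + c + A^T lambda = 0.
Primal feasibility: A x = b.

This gives the KKT block system:
  [ Q   A^T ] [ x     ]   [-c ]
  [ A    0  ] [ lambda ] = [ b ]

Solving the linear system:
  x*      = (-0.5633, -0.9337, 0.7846)
  lambda* = (-3.7048)
  f(x*)   = 3.9511

x* = (-0.5633, -0.9337, 0.7846), lambda* = (-3.7048)


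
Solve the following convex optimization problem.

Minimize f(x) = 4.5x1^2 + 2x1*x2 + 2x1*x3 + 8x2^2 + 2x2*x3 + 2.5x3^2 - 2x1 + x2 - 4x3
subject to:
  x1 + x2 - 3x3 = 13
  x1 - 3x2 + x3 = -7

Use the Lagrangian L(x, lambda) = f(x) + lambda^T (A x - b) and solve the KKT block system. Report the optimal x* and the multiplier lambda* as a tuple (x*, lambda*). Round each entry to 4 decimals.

Form the Lagrangian:
  L(x, lambda) = (1/2) x^T Q x + c^T x + lambda^T (A x - b)
Stationarity (grad_x L = 0): Q x + c + A^T lambda = 0.
Primal feasibility: A x = b.

This gives the KKT block system:
  [ Q   A^T ] [ x     ]   [-c ]
  [ A    0  ] [ lambda ] = [ b ]

Solving the linear system:
  x*      = (0.7532, 1.3766, -3.6234)
  lambda* = (-4.5357, 4.25)
  f(x*)   = 51.539

x* = (0.7532, 1.3766, -3.6234), lambda* = (-4.5357, 4.25)


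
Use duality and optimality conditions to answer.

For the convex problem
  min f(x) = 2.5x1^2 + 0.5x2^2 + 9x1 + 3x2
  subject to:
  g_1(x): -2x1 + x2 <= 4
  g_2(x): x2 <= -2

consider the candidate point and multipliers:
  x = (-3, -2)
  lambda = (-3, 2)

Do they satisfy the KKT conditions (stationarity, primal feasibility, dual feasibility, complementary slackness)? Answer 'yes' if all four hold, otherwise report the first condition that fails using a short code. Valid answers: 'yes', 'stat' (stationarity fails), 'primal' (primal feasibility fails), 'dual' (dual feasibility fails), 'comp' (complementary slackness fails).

Gradient of f: grad f(x) = Q x + c = (-6, 1)
Constraint values g_i(x) = a_i^T x - b_i:
  g_1((-3, -2)) = 0
  g_2((-3, -2)) = 0
Stationarity residual: grad f(x) + sum_i lambda_i a_i = (0, 0)
  -> stationarity OK
Primal feasibility (all g_i <= 0): OK
Dual feasibility (all lambda_i >= 0): FAILS
Complementary slackness (lambda_i * g_i(x) = 0 for all i): OK

Verdict: the first failing condition is dual_feasibility -> dual.

dual


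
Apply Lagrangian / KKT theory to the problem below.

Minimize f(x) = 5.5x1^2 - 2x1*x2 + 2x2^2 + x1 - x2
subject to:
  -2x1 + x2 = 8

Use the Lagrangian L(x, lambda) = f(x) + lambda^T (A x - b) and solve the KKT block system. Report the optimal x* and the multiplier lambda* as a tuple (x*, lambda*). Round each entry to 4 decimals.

Form the Lagrangian:
  L(x, lambda) = (1/2) x^T Q x + c^T x + lambda^T (A x - b)
Stationarity (grad_x L = 0): Q x + c + A^T lambda = 0.
Primal feasibility: A x = b.

This gives the KKT block system:
  [ Q   A^T ] [ x     ]   [-c ]
  [ A    0  ] [ lambda ] = [ b ]

Solving the linear system:
  x*      = (-2.4737, 3.0526)
  lambda* = (-16.1579)
  f(x*)   = 61.8684

x* = (-2.4737, 3.0526), lambda* = (-16.1579)


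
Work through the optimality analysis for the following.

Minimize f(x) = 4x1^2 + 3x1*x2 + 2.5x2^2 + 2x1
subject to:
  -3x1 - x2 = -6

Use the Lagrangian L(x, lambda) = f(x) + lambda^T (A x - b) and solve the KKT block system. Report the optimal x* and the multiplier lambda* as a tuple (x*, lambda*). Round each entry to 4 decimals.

Form the Lagrangian:
  L(x, lambda) = (1/2) x^T Q x + c^T x + lambda^T (A x - b)
Stationarity (grad_x L = 0): Q x + c + A^T lambda = 0.
Primal feasibility: A x = b.

This gives the KKT block system:
  [ Q   A^T ] [ x     ]   [-c ]
  [ A    0  ] [ lambda ] = [ b ]

Solving the linear system:
  x*      = (2, 0)
  lambda* = (6)
  f(x*)   = 20

x* = (2, 0), lambda* = (6)


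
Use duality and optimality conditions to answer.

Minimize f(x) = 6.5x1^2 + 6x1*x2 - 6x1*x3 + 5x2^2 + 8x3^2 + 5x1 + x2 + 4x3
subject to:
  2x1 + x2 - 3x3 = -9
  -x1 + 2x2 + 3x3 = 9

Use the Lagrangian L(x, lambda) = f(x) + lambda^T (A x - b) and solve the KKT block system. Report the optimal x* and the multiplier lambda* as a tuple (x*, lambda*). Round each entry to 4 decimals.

Form the Lagrangian:
  L(x, lambda) = (1/2) x^T Q x + c^T x + lambda^T (A x - b)
Stationarity (grad_x L = 0): Q x + c + A^T lambda = 0.
Primal feasibility: A x = b.

This gives the KKT block system:
  [ Q   A^T ] [ x     ]   [-c ]
  [ A    0  ] [ lambda ] = [ b ]

Solving the linear system:
  x*      = (-1.8557, 0.6186, 1.9691)
  lambda* = (11.6804, -3.866)
  f(x*)   = 69.567

x* = (-1.8557, 0.6186, 1.9691), lambda* = (11.6804, -3.866)


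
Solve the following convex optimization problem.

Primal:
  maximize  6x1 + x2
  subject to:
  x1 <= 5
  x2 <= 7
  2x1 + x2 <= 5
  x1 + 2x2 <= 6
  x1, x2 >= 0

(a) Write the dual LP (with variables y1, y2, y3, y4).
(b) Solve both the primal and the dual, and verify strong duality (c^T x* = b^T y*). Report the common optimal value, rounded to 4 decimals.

The standard primal-dual pair for 'max c^T x s.t. A x <= b, x >= 0' is:
  Dual:  min b^T y  s.t.  A^T y >= c,  y >= 0.

So the dual LP is:
  minimize  5y1 + 7y2 + 5y3 + 6y4
  subject to:
    y1 + 2y3 + y4 >= 6
    y2 + y3 + 2y4 >= 1
    y1, y2, y3, y4 >= 0

Solving the primal: x* = (2.5, 0).
  primal value c^T x* = 15.
Solving the dual: y* = (0, 0, 3, 0).
  dual value b^T y* = 15.
Strong duality: c^T x* = b^T y*. Confirmed.

15


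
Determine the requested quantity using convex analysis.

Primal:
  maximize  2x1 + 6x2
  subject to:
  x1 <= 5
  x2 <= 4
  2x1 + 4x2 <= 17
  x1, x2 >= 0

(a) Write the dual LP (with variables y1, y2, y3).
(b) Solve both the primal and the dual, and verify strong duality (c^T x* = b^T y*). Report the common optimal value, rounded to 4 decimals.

The standard primal-dual pair for 'max c^T x s.t. A x <= b, x >= 0' is:
  Dual:  min b^T y  s.t.  A^T y >= c,  y >= 0.

So the dual LP is:
  minimize  5y1 + 4y2 + 17y3
  subject to:
    y1 + 2y3 >= 2
    y2 + 4y3 >= 6
    y1, y2, y3 >= 0

Solving the primal: x* = (0.5, 4).
  primal value c^T x* = 25.
Solving the dual: y* = (0, 2, 1).
  dual value b^T y* = 25.
Strong duality: c^T x* = b^T y*. Confirmed.

25


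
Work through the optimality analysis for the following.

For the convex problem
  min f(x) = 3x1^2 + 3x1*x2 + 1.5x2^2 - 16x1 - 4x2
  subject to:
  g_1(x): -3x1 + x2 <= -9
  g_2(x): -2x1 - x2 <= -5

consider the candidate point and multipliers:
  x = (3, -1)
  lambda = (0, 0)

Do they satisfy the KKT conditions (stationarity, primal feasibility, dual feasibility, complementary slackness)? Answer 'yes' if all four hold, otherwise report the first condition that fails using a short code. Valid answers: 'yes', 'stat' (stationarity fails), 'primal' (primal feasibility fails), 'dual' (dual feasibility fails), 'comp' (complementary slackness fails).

Gradient of f: grad f(x) = Q x + c = (-1, 2)
Constraint values g_i(x) = a_i^T x - b_i:
  g_1((3, -1)) = -1
  g_2((3, -1)) = 0
Stationarity residual: grad f(x) + sum_i lambda_i a_i = (-1, 2)
  -> stationarity FAILS
Primal feasibility (all g_i <= 0): OK
Dual feasibility (all lambda_i >= 0): OK
Complementary slackness (lambda_i * g_i(x) = 0 for all i): OK

Verdict: the first failing condition is stationarity -> stat.

stat


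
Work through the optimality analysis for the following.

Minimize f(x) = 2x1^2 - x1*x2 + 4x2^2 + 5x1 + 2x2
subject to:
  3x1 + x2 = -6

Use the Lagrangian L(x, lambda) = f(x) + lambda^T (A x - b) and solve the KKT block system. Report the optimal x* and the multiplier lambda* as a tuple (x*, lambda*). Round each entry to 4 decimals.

Form the Lagrangian:
  L(x, lambda) = (1/2) x^T Q x + c^T x + lambda^T (A x - b)
Stationarity (grad_x L = 0): Q x + c + A^T lambda = 0.
Primal feasibility: A x = b.

This gives the KKT block system:
  [ Q   A^T ] [ x     ]   [-c ]
  [ A    0  ] [ lambda ] = [ b ]

Solving the linear system:
  x*      = (-1.8171, -0.5488)
  lambda* = (0.5732)
  f(x*)   = -3.372

x* = (-1.8171, -0.5488), lambda* = (0.5732)


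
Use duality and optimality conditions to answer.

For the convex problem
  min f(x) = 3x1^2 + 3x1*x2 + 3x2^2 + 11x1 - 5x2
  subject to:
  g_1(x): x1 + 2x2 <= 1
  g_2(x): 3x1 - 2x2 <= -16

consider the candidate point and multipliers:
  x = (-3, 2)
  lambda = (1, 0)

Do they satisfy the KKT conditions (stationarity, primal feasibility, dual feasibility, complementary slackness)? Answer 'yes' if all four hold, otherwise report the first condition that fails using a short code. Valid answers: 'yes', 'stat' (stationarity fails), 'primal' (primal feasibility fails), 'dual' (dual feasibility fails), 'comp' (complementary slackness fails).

Gradient of f: grad f(x) = Q x + c = (-1, -2)
Constraint values g_i(x) = a_i^T x - b_i:
  g_1((-3, 2)) = 0
  g_2((-3, 2)) = 3
Stationarity residual: grad f(x) + sum_i lambda_i a_i = (0, 0)
  -> stationarity OK
Primal feasibility (all g_i <= 0): FAILS
Dual feasibility (all lambda_i >= 0): OK
Complementary slackness (lambda_i * g_i(x) = 0 for all i): OK

Verdict: the first failing condition is primal_feasibility -> primal.

primal


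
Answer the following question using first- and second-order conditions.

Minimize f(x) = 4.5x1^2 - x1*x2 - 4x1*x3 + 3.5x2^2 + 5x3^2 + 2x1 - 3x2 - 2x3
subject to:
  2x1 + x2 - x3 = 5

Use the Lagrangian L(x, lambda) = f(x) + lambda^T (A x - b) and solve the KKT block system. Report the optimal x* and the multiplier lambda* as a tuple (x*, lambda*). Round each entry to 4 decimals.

Form the Lagrangian:
  L(x, lambda) = (1/2) x^T Q x + c^T x + lambda^T (A x - b)
Stationarity (grad_x L = 0): Q x + c + A^T lambda = 0.
Primal feasibility: A x = b.

This gives the KKT block system:
  [ Q   A^T ] [ x     ]   [-c ]
  [ A    0  ] [ lambda ] = [ b ]

Solving the linear system:
  x*      = (1.6935, 1.7411, 0.128)
  lambda* = (-7.494)
  f(x*)   = 17.689

x* = (1.6935, 1.7411, 0.128), lambda* = (-7.494)


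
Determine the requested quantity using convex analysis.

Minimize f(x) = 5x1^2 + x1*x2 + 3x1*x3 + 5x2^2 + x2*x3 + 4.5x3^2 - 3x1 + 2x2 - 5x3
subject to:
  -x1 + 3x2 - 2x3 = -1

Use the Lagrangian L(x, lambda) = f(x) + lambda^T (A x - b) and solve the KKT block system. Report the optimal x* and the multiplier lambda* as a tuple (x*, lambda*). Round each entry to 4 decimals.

Form the Lagrangian:
  L(x, lambda) = (1/2) x^T Q x + c^T x + lambda^T (A x - b)
Stationarity (grad_x L = 0): Q x + c + A^T lambda = 0.
Primal feasibility: A x = b.

This gives the KKT block system:
  [ Q   A^T ] [ x     ]   [-c ]
  [ A    0  ] [ lambda ] = [ b ]

Solving the linear system:
  x*      = (0.1264, -0.046, 0.3678)
  lambda* = (-0.6782)
  f(x*)   = -1.4943

x* = (0.1264, -0.046, 0.3678), lambda* = (-0.6782)


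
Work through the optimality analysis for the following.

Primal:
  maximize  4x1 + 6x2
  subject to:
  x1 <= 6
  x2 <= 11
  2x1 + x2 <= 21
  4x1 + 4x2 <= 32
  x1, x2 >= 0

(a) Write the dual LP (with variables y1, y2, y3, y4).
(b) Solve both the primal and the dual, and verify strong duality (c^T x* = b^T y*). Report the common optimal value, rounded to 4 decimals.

The standard primal-dual pair for 'max c^T x s.t. A x <= b, x >= 0' is:
  Dual:  min b^T y  s.t.  A^T y >= c,  y >= 0.

So the dual LP is:
  minimize  6y1 + 11y2 + 21y3 + 32y4
  subject to:
    y1 + 2y3 + 4y4 >= 4
    y2 + y3 + 4y4 >= 6
    y1, y2, y3, y4 >= 0

Solving the primal: x* = (0, 8).
  primal value c^T x* = 48.
Solving the dual: y* = (0, 0, 0, 1.5).
  dual value b^T y* = 48.
Strong duality: c^T x* = b^T y*. Confirmed.

48


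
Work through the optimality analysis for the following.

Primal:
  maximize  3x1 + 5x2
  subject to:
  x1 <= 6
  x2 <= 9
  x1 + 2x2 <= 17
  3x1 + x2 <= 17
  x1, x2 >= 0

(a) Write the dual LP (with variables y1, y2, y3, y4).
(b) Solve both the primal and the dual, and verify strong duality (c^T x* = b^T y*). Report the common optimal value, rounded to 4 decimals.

The standard primal-dual pair for 'max c^T x s.t. A x <= b, x >= 0' is:
  Dual:  min b^T y  s.t.  A^T y >= c,  y >= 0.

So the dual LP is:
  minimize  6y1 + 9y2 + 17y3 + 17y4
  subject to:
    y1 + y3 + 3y4 >= 3
    y2 + 2y3 + y4 >= 5
    y1, y2, y3, y4 >= 0

Solving the primal: x* = (3.4, 6.8).
  primal value c^T x* = 44.2.
Solving the dual: y* = (0, 0, 2.4, 0.2).
  dual value b^T y* = 44.2.
Strong duality: c^T x* = b^T y*. Confirmed.

44.2


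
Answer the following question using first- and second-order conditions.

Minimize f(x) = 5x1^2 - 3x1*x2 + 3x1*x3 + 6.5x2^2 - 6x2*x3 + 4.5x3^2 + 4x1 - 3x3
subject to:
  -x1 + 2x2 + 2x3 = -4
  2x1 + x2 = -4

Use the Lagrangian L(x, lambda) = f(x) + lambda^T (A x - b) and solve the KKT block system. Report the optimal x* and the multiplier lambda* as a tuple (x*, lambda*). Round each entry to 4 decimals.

Form the Lagrangian:
  L(x, lambda) = (1/2) x^T Q x + c^T x + lambda^T (A x - b)
Stationarity (grad_x L = 0): Q x + c + A^T lambda = 0.
Primal feasibility: A x = b.

This gives the KKT block system:
  [ Q   A^T ] [ x     ]   [-c ]
  [ A    0  ] [ lambda ] = [ b ]

Solving the linear system:
  x*      = (-1.2058, -1.5883, -1.0146)
  lambda* = (3.1096, 4.7235)
  f(x*)   = 14.7765

x* = (-1.2058, -1.5883, -1.0146), lambda* = (3.1096, 4.7235)


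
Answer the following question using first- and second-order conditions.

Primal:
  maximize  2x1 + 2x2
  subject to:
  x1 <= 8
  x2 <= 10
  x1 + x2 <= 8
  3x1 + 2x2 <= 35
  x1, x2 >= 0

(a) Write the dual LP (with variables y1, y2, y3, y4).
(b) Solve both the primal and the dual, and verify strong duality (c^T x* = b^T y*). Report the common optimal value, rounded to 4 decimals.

The standard primal-dual pair for 'max c^T x s.t. A x <= b, x >= 0' is:
  Dual:  min b^T y  s.t.  A^T y >= c,  y >= 0.

So the dual LP is:
  minimize  8y1 + 10y2 + 8y3 + 35y4
  subject to:
    y1 + y3 + 3y4 >= 2
    y2 + y3 + 2y4 >= 2
    y1, y2, y3, y4 >= 0

Solving the primal: x* = (8, 0).
  primal value c^T x* = 16.
Solving the dual: y* = (0, 0, 2, 0).
  dual value b^T y* = 16.
Strong duality: c^T x* = b^T y*. Confirmed.

16


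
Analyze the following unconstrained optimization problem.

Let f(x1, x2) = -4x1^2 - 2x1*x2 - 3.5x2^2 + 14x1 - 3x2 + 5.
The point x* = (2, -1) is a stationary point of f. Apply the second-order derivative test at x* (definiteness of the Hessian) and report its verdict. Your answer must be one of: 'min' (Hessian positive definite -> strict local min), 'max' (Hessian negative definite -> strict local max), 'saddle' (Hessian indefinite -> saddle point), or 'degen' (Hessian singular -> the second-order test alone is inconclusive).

Compute the Hessian H = grad^2 f:
  H = [[-8, -2], [-2, -7]]
Verify stationarity: grad f(x*) = H x* + g = (0, 0).
Eigenvalues of H: -9.5616, -5.4384.
Both eigenvalues < 0, so H is negative definite -> x* is a strict local max.

max


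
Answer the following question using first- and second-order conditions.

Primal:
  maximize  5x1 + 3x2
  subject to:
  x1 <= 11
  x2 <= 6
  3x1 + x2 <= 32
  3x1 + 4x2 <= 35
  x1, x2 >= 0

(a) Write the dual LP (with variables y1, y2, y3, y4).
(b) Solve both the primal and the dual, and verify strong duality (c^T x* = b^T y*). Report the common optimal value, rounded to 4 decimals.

The standard primal-dual pair for 'max c^T x s.t. A x <= b, x >= 0' is:
  Dual:  min b^T y  s.t.  A^T y >= c,  y >= 0.

So the dual LP is:
  minimize  11y1 + 6y2 + 32y3 + 35y4
  subject to:
    y1 + 3y3 + 3y4 >= 5
    y2 + y3 + 4y4 >= 3
    y1, y2, y3, y4 >= 0

Solving the primal: x* = (10.3333, 1).
  primal value c^T x* = 54.6667.
Solving the dual: y* = (0, 0, 1.2222, 0.4444).
  dual value b^T y* = 54.6667.
Strong duality: c^T x* = b^T y*. Confirmed.

54.6667


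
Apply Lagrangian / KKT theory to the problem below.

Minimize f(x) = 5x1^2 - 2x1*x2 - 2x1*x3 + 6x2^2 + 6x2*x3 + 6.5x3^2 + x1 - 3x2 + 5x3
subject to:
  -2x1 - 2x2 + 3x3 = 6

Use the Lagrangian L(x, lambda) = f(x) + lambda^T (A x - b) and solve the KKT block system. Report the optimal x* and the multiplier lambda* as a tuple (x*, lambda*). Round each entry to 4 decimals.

Form the Lagrangian:
  L(x, lambda) = (1/2) x^T Q x + c^T x + lambda^T (A x - b)
Stationarity (grad_x L = 0): Q x + c + A^T lambda = 0.
Primal feasibility: A x = b.

This gives the KKT block system:
  [ Q   A^T ] [ x     ]   [-c ]
  [ A    0  ] [ lambda ] = [ b ]

Solving the linear system:
  x*      = (-0.8913, -0.928, 0.7871)
  lambda* = (-3.8156)
  f(x*)   = 14.3609

x* = (-0.8913, -0.928, 0.7871), lambda* = (-3.8156)


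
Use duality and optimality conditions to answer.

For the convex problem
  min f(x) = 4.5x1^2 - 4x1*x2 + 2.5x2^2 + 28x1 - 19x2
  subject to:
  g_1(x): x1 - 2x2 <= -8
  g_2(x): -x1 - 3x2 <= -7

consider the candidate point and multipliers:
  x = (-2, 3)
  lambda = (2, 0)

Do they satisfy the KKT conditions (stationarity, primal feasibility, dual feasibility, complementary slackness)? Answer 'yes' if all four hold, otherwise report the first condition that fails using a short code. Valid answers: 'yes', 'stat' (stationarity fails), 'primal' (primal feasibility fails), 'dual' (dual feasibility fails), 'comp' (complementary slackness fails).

Gradient of f: grad f(x) = Q x + c = (-2, 4)
Constraint values g_i(x) = a_i^T x - b_i:
  g_1((-2, 3)) = 0
  g_2((-2, 3)) = 0
Stationarity residual: grad f(x) + sum_i lambda_i a_i = (0, 0)
  -> stationarity OK
Primal feasibility (all g_i <= 0): OK
Dual feasibility (all lambda_i >= 0): OK
Complementary slackness (lambda_i * g_i(x) = 0 for all i): OK

Verdict: yes, KKT holds.

yes


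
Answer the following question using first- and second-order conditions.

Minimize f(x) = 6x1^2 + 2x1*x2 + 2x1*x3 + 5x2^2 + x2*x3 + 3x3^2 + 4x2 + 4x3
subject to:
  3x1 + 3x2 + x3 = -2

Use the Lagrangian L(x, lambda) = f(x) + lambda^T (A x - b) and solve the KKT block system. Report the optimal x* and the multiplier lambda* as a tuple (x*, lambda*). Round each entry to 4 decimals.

Form the Lagrangian:
  L(x, lambda) = (1/2) x^T Q x + c^T x + lambda^T (A x - b)
Stationarity (grad_x L = 0): Q x + c + A^T lambda = 0.
Primal feasibility: A x = b.

This gives the KKT block system:
  [ Q   A^T ] [ x     ]   [-c ]
  [ A    0  ] [ lambda ] = [ b ]

Solving the linear system:
  x*      = (0.0672, -0.5027, -0.6934)
  lambda* = (0.5287)
  f(x*)   = -1.8635

x* = (0.0672, -0.5027, -0.6934), lambda* = (0.5287)


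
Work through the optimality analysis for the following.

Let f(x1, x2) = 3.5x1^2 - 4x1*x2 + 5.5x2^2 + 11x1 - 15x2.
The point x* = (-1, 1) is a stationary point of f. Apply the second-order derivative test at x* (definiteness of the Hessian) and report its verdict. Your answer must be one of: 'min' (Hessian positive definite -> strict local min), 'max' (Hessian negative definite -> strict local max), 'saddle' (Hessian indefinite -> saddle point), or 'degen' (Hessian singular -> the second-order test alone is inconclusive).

Compute the Hessian H = grad^2 f:
  H = [[7, -4], [-4, 11]]
Verify stationarity: grad f(x*) = H x* + g = (0, 0).
Eigenvalues of H: 4.5279, 13.4721.
Both eigenvalues > 0, so H is positive definite -> x* is a strict local min.

min


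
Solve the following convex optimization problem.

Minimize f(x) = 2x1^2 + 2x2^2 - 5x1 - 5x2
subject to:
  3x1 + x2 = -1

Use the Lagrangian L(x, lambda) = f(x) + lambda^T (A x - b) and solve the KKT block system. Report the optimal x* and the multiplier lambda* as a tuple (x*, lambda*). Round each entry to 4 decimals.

Form the Lagrangian:
  L(x, lambda) = (1/2) x^T Q x + c^T x + lambda^T (A x - b)
Stationarity (grad_x L = 0): Q x + c + A^T lambda = 0.
Primal feasibility: A x = b.

This gives the KKT block system:
  [ Q   A^T ] [ x     ]   [-c ]
  [ A    0  ] [ lambda ] = [ b ]

Solving the linear system:
  x*      = (-0.55, 0.65)
  lambda* = (2.4)
  f(x*)   = 0.95

x* = (-0.55, 0.65), lambda* = (2.4)


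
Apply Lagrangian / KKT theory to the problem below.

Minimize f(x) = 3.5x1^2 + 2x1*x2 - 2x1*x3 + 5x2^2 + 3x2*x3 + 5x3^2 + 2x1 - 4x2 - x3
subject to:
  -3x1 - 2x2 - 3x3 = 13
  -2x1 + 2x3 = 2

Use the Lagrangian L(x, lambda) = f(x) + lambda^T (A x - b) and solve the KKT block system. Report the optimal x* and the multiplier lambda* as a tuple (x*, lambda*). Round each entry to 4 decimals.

Form the Lagrangian:
  L(x, lambda) = (1/2) x^T Q x + c^T x + lambda^T (A x - b)
Stationarity (grad_x L = 0): Q x + c + A^T lambda = 0.
Primal feasibility: A x = b.

This gives the KKT block system:
  [ Q   A^T ] [ x     ]   [-c ]
  [ A    0  ] [ lambda ] = [ b ]

Solving the linear system:
  x*      = (-2.9041, 0.7123, -1.9041)
  lambda* = (-4.1986, -0.25)
  f(x*)   = 24.1644

x* = (-2.9041, 0.7123, -1.9041), lambda* = (-4.1986, -0.25)


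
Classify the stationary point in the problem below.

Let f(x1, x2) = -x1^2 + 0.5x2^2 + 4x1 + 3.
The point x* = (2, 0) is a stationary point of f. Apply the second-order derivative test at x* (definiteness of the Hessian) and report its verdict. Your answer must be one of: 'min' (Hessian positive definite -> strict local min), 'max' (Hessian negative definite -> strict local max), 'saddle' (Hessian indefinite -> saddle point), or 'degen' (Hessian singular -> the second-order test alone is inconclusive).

Compute the Hessian H = grad^2 f:
  H = [[-2, 0], [0, 1]]
Verify stationarity: grad f(x*) = H x* + g = (0, 0).
Eigenvalues of H: -2, 1.
Eigenvalues have mixed signs, so H is indefinite -> x* is a saddle point.

saddle


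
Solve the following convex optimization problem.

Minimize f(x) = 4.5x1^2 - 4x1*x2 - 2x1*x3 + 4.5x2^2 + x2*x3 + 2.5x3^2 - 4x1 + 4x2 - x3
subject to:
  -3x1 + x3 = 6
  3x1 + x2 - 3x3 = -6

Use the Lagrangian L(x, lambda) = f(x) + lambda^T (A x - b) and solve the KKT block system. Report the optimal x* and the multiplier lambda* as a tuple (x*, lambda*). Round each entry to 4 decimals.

Form the Lagrangian:
  L(x, lambda) = (1/2) x^T Q x + c^T x + lambda^T (A x - b)
Stationarity (grad_x L = 0): Q x + c + A^T lambda = 0.
Primal feasibility: A x = b.

This gives the KKT block system:
  [ Q   A^T ] [ x     ]   [-c ]
  [ A    0  ] [ lambda ] = [ b ]

Solving the linear system:
  x*      = (-2.1667, -1, -0.5)
  lambda* = (-9.3333, -3.1667)
  f(x*)   = 21.0833

x* = (-2.1667, -1, -0.5), lambda* = (-9.3333, -3.1667)


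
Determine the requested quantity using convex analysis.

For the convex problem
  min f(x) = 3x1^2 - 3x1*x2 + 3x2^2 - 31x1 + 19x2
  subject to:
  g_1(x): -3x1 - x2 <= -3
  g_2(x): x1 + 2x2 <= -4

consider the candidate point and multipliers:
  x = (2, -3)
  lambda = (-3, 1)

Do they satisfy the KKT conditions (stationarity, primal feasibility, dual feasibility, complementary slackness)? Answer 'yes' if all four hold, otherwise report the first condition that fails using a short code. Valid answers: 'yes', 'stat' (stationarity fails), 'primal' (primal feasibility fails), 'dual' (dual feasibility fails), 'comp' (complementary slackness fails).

Gradient of f: grad f(x) = Q x + c = (-10, -5)
Constraint values g_i(x) = a_i^T x - b_i:
  g_1((2, -3)) = 0
  g_2((2, -3)) = 0
Stationarity residual: grad f(x) + sum_i lambda_i a_i = (0, 0)
  -> stationarity OK
Primal feasibility (all g_i <= 0): OK
Dual feasibility (all lambda_i >= 0): FAILS
Complementary slackness (lambda_i * g_i(x) = 0 for all i): OK

Verdict: the first failing condition is dual_feasibility -> dual.

dual


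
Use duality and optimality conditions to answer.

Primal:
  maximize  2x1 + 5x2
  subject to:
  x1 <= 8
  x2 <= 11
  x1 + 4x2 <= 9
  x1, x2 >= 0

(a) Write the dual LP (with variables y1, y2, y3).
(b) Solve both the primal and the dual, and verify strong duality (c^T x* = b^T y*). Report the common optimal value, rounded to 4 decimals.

The standard primal-dual pair for 'max c^T x s.t. A x <= b, x >= 0' is:
  Dual:  min b^T y  s.t.  A^T y >= c,  y >= 0.

So the dual LP is:
  minimize  8y1 + 11y2 + 9y3
  subject to:
    y1 + y3 >= 2
    y2 + 4y3 >= 5
    y1, y2, y3 >= 0

Solving the primal: x* = (8, 0.25).
  primal value c^T x* = 17.25.
Solving the dual: y* = (0.75, 0, 1.25).
  dual value b^T y* = 17.25.
Strong duality: c^T x* = b^T y*. Confirmed.

17.25


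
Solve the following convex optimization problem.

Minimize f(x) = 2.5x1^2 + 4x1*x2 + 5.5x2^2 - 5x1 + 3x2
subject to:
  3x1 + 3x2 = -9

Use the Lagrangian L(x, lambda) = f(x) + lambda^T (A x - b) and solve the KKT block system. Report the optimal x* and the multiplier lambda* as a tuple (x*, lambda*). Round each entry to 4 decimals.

Form the Lagrangian:
  L(x, lambda) = (1/2) x^T Q x + c^T x + lambda^T (A x - b)
Stationarity (grad_x L = 0): Q x + c + A^T lambda = 0.
Primal feasibility: A x = b.

This gives the KKT block system:
  [ Q   A^T ] [ x     ]   [-c ]
  [ A    0  ] [ lambda ] = [ b ]

Solving the linear system:
  x*      = (-1.625, -1.375)
  lambda* = (6.2083)
  f(x*)   = 29.9375

x* = (-1.625, -1.375), lambda* = (6.2083)


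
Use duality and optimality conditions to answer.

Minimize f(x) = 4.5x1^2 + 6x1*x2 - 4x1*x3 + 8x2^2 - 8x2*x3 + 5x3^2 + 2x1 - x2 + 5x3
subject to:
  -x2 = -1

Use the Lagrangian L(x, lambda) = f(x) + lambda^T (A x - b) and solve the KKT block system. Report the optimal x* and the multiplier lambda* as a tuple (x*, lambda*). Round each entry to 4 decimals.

Form the Lagrangian:
  L(x, lambda) = (1/2) x^T Q x + c^T x + lambda^T (A x - b)
Stationarity (grad_x L = 0): Q x + c + A^T lambda = 0.
Primal feasibility: A x = b.

This gives the KKT block system:
  [ Q   A^T ] [ x     ]   [-c ]
  [ A    0  ] [ lambda ] = [ b ]

Solving the linear system:
  x*      = (-0.9189, 1, -0.0676)
  lambda* = (10.027)
  f(x*)   = 3.4257

x* = (-0.9189, 1, -0.0676), lambda* = (10.027)


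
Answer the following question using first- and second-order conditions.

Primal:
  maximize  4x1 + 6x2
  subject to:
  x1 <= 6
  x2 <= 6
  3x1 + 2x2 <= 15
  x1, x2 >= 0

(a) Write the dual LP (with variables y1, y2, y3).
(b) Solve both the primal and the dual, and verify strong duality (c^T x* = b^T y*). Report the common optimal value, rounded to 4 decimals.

The standard primal-dual pair for 'max c^T x s.t. A x <= b, x >= 0' is:
  Dual:  min b^T y  s.t.  A^T y >= c,  y >= 0.

So the dual LP is:
  minimize  6y1 + 6y2 + 15y3
  subject to:
    y1 + 3y3 >= 4
    y2 + 2y3 >= 6
    y1, y2, y3 >= 0

Solving the primal: x* = (1, 6).
  primal value c^T x* = 40.
Solving the dual: y* = (0, 3.3333, 1.3333).
  dual value b^T y* = 40.
Strong duality: c^T x* = b^T y*. Confirmed.

40


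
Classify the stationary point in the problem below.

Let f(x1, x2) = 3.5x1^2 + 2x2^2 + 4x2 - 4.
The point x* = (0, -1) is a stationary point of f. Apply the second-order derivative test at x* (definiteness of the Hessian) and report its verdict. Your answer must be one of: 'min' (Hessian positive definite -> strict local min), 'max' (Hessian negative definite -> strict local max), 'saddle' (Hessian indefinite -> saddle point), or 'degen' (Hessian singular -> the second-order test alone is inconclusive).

Compute the Hessian H = grad^2 f:
  H = [[7, 0], [0, 4]]
Verify stationarity: grad f(x*) = H x* + g = (0, 0).
Eigenvalues of H: 4, 7.
Both eigenvalues > 0, so H is positive definite -> x* is a strict local min.

min


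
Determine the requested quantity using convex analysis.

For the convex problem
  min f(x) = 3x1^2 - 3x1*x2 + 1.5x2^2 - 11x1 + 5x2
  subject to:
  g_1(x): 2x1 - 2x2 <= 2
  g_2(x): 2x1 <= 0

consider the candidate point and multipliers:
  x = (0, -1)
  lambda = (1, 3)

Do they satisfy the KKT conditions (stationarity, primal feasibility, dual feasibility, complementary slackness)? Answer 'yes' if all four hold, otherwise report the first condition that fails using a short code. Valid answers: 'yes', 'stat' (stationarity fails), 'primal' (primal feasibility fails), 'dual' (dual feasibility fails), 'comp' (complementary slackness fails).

Gradient of f: grad f(x) = Q x + c = (-8, 2)
Constraint values g_i(x) = a_i^T x - b_i:
  g_1((0, -1)) = 0
  g_2((0, -1)) = 0
Stationarity residual: grad f(x) + sum_i lambda_i a_i = (0, 0)
  -> stationarity OK
Primal feasibility (all g_i <= 0): OK
Dual feasibility (all lambda_i >= 0): OK
Complementary slackness (lambda_i * g_i(x) = 0 for all i): OK

Verdict: yes, KKT holds.

yes


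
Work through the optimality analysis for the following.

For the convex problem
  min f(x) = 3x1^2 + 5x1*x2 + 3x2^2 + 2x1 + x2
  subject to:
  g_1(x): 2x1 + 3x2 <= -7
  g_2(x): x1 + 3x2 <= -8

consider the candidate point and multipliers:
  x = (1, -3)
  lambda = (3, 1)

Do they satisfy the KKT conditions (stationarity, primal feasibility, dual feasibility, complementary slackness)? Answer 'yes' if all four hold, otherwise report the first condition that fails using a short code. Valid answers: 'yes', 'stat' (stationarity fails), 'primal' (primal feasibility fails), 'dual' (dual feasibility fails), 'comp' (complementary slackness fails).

Gradient of f: grad f(x) = Q x + c = (-7, -12)
Constraint values g_i(x) = a_i^T x - b_i:
  g_1((1, -3)) = 0
  g_2((1, -3)) = 0
Stationarity residual: grad f(x) + sum_i lambda_i a_i = (0, 0)
  -> stationarity OK
Primal feasibility (all g_i <= 0): OK
Dual feasibility (all lambda_i >= 0): OK
Complementary slackness (lambda_i * g_i(x) = 0 for all i): OK

Verdict: yes, KKT holds.

yes


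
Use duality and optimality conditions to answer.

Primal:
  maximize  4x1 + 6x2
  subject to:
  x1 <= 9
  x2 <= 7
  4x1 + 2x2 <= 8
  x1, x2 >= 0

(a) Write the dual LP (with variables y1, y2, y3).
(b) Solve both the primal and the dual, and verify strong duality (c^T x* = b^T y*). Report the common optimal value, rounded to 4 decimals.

The standard primal-dual pair for 'max c^T x s.t. A x <= b, x >= 0' is:
  Dual:  min b^T y  s.t.  A^T y >= c,  y >= 0.

So the dual LP is:
  minimize  9y1 + 7y2 + 8y3
  subject to:
    y1 + 4y3 >= 4
    y2 + 2y3 >= 6
    y1, y2, y3 >= 0

Solving the primal: x* = (0, 4).
  primal value c^T x* = 24.
Solving the dual: y* = (0, 0, 3).
  dual value b^T y* = 24.
Strong duality: c^T x* = b^T y*. Confirmed.

24


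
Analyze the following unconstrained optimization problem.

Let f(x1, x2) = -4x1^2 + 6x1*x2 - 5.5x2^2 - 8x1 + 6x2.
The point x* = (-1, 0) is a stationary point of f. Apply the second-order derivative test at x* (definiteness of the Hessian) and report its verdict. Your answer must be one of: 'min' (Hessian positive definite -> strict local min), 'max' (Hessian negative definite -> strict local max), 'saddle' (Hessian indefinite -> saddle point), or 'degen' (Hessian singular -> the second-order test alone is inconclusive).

Compute the Hessian H = grad^2 f:
  H = [[-8, 6], [6, -11]]
Verify stationarity: grad f(x*) = H x* + g = (0, 0).
Eigenvalues of H: -15.6847, -3.3153.
Both eigenvalues < 0, so H is negative definite -> x* is a strict local max.

max


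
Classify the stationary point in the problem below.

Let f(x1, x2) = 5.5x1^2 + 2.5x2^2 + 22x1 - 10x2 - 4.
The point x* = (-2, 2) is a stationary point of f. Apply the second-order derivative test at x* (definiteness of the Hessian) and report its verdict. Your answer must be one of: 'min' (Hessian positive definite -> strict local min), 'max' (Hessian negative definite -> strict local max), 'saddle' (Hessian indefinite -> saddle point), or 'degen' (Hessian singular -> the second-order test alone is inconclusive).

Compute the Hessian H = grad^2 f:
  H = [[11, 0], [0, 5]]
Verify stationarity: grad f(x*) = H x* + g = (0, 0).
Eigenvalues of H: 5, 11.
Both eigenvalues > 0, so H is positive definite -> x* is a strict local min.

min
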